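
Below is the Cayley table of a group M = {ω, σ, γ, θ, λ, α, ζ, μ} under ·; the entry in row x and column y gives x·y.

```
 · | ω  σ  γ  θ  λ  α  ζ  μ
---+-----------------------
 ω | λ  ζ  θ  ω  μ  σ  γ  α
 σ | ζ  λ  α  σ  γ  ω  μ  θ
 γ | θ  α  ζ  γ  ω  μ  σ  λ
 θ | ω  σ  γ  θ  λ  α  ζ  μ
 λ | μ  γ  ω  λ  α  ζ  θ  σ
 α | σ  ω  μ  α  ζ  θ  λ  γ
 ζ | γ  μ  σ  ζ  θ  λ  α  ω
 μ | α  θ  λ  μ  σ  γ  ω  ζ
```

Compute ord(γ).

The identity element is θ (its row matches the header).
γ^1 = γ
γ^2 = γ·γ = ζ
γ^3 = ζ·γ = σ
γ^4 = σ·γ = α
γ^5 = α·γ = μ
γ^6 = μ·γ = λ
γ^7 = λ·γ = ω
γ^8 = ω·γ = θ
The first power of γ equal to the identity is γ^8, so ord(γ) = 8.
(Structurally, M here is isomorphic to the cyclic group Z_8.)

8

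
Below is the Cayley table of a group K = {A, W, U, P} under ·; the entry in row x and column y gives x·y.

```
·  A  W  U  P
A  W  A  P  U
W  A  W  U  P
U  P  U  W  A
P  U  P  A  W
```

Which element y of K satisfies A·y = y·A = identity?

A

First locate the identity: row W matches the header, so W is the identity.
Scan row A for W: A·A = W. Hence A^(-1) = A.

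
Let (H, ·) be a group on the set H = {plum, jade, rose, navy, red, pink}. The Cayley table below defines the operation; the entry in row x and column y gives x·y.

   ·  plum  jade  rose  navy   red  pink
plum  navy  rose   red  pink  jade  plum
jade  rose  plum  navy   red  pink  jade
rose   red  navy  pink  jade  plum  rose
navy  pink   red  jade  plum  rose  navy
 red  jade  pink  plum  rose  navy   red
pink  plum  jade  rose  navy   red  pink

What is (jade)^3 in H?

rose

jade^1 = jade
jade^2 = jade·jade = plum
jade^3 = plum·jade = rose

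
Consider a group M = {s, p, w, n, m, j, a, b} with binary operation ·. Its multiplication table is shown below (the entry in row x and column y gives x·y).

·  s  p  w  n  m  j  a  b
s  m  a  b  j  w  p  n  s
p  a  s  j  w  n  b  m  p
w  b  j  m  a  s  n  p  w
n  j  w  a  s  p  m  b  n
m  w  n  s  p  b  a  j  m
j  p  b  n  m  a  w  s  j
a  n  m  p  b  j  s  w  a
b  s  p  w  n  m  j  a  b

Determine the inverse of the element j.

p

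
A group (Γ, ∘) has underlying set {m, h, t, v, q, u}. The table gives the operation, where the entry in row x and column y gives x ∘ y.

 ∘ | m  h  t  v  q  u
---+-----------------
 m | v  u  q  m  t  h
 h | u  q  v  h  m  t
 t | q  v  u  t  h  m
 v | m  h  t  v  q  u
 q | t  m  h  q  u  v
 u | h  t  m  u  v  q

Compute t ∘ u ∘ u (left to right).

h

t ∘ u = m
m ∘ u = h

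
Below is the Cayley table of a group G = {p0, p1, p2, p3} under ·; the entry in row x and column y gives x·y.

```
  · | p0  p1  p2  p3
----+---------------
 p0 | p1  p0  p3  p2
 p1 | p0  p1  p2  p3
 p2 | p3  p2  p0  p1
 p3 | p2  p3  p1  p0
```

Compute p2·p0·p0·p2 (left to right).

p0

p2·p0 = p3
p3·p0 = p2
p2·p2 = p0
(Structurally, G here is isomorphic to the cyclic group Z_4.)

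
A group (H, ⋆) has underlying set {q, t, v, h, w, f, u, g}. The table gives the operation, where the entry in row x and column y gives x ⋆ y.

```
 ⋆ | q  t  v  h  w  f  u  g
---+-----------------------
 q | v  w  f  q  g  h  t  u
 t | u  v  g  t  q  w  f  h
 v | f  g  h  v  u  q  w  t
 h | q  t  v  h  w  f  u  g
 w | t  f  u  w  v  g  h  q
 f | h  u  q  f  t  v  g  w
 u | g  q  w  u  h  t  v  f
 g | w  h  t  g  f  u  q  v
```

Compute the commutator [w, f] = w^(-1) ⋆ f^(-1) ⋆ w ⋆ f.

v

Identity is h; from the table w^(-1) = u and f^(-1) = q.
u ⋆ q = g
g ⋆ w = f
f ⋆ f = v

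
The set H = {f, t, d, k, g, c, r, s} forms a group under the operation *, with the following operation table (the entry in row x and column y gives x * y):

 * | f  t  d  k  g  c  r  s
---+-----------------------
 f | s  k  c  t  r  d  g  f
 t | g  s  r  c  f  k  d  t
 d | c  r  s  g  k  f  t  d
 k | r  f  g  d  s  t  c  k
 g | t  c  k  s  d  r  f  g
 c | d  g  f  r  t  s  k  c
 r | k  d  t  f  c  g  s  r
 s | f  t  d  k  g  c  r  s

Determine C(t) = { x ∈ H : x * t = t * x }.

{d, r, s, t}

Compare row t with column t entry by entry.
d * t = r = t * d, so d commutes with t.
f * t = k but t * f = g, so f does not.
Collecting the elements that commute with t: C(t) = {d, r, s, t}.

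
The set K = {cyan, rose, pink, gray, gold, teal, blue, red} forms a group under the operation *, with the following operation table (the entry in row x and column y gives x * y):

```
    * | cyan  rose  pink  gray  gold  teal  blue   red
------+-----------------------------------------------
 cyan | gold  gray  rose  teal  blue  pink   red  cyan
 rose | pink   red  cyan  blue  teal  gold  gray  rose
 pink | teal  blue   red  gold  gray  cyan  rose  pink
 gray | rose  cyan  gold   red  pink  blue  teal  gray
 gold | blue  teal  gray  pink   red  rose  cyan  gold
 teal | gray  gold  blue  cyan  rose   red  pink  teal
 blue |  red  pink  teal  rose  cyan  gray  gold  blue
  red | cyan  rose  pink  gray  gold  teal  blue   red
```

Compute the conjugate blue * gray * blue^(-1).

The identity is red. In row blue, the entry red sits in column cyan, so blue^(-1) = cyan.
blue * gray = rose
rose * cyan = pink

pink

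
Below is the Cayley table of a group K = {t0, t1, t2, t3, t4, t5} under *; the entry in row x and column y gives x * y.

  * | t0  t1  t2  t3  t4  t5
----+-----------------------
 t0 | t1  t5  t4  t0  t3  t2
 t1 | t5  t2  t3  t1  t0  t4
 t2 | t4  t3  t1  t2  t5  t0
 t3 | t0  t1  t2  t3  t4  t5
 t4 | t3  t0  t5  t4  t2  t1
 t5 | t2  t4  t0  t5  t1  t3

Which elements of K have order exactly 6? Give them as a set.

{t0, t4}

Identity is t3. Compute the order of each non-identity element by repeated multiplication:
  t0: t0 → t1 → t5 → t2 → t4 → t3  (order 6)
  t1: t1 → t2 → t3  (order 3)
  t2: t2 → t1 → t3  (order 3)
  t4: t4 → t2 → t5 → t1 → t0 → t3  (order 6)
  t5: t5 → t3  (order 2)
Elements of order 6: {t0, t4}.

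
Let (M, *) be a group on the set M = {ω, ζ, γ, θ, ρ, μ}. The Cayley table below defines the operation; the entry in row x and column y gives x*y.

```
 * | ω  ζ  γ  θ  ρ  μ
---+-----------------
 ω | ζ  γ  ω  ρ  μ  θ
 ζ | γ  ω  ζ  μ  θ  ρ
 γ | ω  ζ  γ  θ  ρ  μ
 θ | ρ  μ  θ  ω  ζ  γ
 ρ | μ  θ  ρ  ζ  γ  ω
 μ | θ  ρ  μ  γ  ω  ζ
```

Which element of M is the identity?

γ

The identity e satisfies e*x = x for all x, so its row in the table reproduces the column headers.
Row γ reads: ω, ζ, γ, θ, ρ, μ — exactly the header order. So γ is the identity.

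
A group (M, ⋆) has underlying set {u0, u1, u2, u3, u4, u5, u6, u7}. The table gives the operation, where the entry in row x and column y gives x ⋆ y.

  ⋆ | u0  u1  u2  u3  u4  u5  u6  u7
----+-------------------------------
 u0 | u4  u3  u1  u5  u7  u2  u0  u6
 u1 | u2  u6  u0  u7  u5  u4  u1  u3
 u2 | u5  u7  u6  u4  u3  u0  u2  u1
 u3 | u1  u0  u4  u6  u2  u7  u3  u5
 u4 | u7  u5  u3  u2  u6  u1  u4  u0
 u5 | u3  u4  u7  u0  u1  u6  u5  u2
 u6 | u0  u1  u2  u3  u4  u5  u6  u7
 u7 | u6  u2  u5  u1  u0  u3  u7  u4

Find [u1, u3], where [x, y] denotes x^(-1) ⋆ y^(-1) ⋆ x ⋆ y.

u4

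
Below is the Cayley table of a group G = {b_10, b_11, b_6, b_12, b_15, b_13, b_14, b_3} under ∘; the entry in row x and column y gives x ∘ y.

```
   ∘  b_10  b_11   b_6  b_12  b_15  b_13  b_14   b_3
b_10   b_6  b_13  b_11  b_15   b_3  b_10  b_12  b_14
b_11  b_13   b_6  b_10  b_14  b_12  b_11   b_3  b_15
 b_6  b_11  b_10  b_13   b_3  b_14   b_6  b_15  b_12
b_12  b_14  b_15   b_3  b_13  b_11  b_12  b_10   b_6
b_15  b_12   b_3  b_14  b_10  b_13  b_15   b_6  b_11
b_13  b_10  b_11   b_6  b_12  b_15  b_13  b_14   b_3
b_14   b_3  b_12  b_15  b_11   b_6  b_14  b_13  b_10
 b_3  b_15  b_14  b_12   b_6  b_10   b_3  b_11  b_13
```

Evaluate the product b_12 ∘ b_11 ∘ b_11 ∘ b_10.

b_12 ∘ b_11 = b_15
b_15 ∘ b_11 = b_3
b_3 ∘ b_10 = b_15

b_15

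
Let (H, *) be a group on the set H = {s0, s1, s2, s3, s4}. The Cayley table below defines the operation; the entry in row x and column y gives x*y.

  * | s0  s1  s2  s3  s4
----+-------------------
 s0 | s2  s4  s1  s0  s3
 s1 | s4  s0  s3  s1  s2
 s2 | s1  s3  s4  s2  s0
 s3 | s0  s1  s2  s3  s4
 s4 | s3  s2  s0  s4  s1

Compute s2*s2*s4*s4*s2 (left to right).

s4

s2*s2 = s4
s4*s4 = s1
s1*s4 = s2
s2*s2 = s4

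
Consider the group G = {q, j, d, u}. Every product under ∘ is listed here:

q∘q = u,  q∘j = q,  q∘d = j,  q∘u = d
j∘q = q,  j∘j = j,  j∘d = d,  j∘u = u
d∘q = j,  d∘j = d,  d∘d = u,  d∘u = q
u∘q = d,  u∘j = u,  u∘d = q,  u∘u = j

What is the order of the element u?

The identity element is j (its row matches the header).
u^1 = u
u^2 = u ∘ u = j
The first power of u equal to the identity is u^2, so ord(u) = 2.

2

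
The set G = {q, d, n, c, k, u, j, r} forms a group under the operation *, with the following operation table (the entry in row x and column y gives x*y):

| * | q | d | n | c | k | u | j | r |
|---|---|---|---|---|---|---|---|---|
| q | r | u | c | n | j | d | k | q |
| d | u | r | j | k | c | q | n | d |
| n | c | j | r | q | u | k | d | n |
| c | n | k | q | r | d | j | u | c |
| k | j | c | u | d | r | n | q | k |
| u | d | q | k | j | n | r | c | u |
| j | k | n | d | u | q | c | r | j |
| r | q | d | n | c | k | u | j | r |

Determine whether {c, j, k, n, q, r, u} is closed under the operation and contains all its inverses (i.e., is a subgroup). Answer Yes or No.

u*q = d, which is not in {c, j, k, n, q, r, u}.
The subset is not closed under *, so it is not a subgroup.

No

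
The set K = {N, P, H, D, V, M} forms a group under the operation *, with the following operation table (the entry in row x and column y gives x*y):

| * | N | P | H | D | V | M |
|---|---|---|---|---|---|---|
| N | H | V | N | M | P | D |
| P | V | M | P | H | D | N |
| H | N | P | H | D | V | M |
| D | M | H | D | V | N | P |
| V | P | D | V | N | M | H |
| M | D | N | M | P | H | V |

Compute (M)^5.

V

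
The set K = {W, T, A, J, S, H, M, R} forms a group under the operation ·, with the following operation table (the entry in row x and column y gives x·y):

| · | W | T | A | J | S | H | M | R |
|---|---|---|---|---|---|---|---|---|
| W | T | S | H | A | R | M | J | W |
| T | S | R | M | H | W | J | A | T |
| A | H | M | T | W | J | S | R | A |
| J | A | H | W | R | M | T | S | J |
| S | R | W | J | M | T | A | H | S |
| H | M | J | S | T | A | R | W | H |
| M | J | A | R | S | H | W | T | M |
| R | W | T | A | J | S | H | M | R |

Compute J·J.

Read row J, column J: J·J = R.
(Structurally, K here is isomorphic to Z_2 x Z_4.)

R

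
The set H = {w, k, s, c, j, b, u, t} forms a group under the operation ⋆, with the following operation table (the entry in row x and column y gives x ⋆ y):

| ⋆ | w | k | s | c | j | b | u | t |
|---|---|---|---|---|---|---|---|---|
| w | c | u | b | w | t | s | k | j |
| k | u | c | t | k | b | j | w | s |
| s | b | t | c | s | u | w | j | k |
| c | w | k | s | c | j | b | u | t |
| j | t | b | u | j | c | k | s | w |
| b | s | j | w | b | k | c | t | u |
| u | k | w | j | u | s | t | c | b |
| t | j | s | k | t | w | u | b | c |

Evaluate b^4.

c

b^1 = b
b^2 = b ⋆ b = c
b^3 = c ⋆ b = b
b^4 = b ⋆ b = c
(Structurally, H here is isomorphic to the elementary abelian group (Z_2)^3.)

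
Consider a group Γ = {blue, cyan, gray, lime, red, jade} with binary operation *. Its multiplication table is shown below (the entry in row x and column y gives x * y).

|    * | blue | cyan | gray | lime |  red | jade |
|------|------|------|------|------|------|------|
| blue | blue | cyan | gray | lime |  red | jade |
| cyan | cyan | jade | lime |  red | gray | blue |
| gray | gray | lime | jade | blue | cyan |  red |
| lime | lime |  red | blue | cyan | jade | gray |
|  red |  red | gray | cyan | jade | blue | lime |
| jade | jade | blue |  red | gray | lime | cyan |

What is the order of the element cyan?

3

The identity element is blue (its row matches the header).
cyan^1 = cyan
cyan^2 = cyan * cyan = jade
cyan^3 = jade * cyan = blue
The first power of cyan equal to the identity is cyan^3, so ord(cyan) = 3.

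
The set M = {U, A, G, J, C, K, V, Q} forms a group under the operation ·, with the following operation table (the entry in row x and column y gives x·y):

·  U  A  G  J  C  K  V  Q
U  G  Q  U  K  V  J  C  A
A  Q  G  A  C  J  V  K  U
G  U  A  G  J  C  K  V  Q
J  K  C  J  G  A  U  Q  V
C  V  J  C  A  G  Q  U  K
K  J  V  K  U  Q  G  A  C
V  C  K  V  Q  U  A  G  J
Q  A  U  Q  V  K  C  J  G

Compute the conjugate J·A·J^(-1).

A

The identity is G. In row J, the entry G sits in column J, so J^(-1) = J.
J·A = C
C·J = A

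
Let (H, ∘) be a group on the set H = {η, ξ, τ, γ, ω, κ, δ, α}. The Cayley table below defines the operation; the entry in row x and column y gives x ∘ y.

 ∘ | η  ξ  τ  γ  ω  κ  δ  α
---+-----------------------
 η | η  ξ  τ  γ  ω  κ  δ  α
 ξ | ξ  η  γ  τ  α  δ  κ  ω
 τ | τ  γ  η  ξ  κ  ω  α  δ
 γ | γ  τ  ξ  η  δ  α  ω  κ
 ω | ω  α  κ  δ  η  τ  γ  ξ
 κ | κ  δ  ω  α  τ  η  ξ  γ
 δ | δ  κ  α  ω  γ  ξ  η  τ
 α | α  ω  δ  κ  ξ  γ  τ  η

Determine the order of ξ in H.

2

The identity element is η (its row matches the header).
ξ^1 = ξ
ξ^2 = ξ ∘ ξ = η
The first power of ξ equal to the identity is ξ^2, so ord(ξ) = 2.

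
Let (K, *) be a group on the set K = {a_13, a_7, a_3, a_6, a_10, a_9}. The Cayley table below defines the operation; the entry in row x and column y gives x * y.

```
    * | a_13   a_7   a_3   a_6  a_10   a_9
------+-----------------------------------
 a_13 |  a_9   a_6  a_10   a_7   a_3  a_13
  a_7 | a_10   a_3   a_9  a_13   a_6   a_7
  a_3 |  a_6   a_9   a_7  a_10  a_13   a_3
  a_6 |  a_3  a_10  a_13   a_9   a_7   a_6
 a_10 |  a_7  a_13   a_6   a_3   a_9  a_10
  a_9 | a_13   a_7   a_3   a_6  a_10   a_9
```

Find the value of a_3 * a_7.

a_9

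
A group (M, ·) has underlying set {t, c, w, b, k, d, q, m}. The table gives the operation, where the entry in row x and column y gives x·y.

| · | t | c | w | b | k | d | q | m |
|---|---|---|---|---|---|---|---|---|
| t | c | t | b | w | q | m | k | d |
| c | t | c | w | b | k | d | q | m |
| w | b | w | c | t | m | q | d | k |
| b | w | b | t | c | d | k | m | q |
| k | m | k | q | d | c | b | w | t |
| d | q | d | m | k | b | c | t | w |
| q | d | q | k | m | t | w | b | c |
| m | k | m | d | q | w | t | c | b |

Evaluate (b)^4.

b^1 = b
b^2 = b·b = c
b^3 = c·b = b
b^4 = b·b = c
(Structurally, M here is isomorphic to the dihedral group D_4.)

c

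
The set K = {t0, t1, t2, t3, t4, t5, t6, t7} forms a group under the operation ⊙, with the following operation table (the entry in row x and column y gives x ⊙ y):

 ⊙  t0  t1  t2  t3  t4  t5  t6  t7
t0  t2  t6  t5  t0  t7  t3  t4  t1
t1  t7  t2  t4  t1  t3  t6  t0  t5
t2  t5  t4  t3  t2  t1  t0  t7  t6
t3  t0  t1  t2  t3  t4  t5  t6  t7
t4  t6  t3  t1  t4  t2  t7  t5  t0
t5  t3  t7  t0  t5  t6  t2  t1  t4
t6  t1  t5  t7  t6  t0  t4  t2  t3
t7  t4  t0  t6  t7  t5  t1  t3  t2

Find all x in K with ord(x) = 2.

Identity is t3. Compute the order of each non-identity element by repeated multiplication:
  t0: t0 → t2 → t5 → t3  (order 4)
  t1: t1 → t2 → t4 → t3  (order 4)
  t2: t2 → t3  (order 2)
  t4: t4 → t2 → t1 → t3  (order 4)
  t5: t5 → t2 → t0 → t3  (order 4)
  t6: t6 → t2 → t7 → t3  (order 4)
  t7: t7 → t2 → t6 → t3  (order 4)
Elements of order 2: {t2}.

{t2}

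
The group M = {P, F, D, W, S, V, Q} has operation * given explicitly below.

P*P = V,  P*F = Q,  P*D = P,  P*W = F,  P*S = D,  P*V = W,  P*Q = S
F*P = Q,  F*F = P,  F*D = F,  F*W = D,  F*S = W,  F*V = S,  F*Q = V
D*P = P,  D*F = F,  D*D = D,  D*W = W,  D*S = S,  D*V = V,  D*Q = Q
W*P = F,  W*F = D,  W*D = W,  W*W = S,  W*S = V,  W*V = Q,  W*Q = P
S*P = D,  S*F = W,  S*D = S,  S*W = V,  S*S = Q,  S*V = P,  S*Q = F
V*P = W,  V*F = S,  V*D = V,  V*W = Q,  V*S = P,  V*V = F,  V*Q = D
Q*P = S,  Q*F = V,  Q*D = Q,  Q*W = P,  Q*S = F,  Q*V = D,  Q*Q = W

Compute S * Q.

F

Read row S, column Q: S * Q = F.
(Structurally, M here is isomorphic to the cyclic group Z_7.)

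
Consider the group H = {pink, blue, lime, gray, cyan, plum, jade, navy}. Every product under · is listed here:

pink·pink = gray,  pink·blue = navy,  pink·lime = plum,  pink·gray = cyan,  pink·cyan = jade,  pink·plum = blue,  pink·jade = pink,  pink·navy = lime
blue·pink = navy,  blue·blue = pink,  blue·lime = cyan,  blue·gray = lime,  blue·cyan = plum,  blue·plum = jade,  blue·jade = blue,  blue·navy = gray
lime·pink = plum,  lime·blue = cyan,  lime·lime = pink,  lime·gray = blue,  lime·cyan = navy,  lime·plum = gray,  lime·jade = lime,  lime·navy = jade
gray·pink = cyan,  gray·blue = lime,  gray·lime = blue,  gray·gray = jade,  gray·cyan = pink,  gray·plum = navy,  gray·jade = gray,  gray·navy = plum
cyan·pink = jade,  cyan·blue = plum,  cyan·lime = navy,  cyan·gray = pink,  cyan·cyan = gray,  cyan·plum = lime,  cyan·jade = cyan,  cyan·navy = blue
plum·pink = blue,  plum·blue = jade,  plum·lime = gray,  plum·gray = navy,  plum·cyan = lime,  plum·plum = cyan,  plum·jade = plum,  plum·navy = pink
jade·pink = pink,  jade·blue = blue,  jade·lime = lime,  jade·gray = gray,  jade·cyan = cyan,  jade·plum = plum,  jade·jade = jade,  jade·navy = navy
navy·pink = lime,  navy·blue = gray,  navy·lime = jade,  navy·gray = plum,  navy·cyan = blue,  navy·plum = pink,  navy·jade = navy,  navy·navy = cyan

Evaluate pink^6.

gray

pink^1 = pink
pink^2 = pink·pink = gray
pink^3 = gray·pink = cyan
pink^4 = cyan·pink = jade
pink^5 = jade·pink = pink
pink^6 = pink·pink = gray
(Structurally, H here is isomorphic to the cyclic group Z_8.)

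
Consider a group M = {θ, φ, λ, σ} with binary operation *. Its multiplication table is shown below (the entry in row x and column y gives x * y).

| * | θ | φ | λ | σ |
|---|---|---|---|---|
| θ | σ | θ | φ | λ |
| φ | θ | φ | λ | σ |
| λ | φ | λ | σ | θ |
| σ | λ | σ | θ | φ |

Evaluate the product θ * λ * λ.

θ * λ = φ
φ * λ = λ
(Structurally, M here is isomorphic to the cyclic group Z_4.)

λ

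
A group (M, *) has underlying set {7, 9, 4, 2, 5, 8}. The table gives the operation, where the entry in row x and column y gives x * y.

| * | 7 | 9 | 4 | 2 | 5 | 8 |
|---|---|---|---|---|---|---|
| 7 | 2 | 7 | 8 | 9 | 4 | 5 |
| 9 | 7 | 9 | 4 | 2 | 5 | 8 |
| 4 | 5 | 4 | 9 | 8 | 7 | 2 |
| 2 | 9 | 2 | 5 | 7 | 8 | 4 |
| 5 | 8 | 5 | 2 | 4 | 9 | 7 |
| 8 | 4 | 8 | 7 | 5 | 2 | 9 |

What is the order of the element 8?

The identity element is 9 (its row matches the header).
8^1 = 8
8^2 = 8 * 8 = 9
The first power of 8 equal to the identity is 8^2, so ord(8) = 2.
(Structurally, M here is isomorphic to the symmetric group S_3.)

2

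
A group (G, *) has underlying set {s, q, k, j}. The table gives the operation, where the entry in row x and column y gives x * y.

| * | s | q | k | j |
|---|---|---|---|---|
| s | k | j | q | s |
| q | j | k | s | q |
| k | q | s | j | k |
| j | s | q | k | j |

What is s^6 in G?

k

s^1 = s
s^2 = s * s = k
s^3 = k * s = q
s^4 = q * s = j
s^5 = j * s = s
s^6 = s * s = k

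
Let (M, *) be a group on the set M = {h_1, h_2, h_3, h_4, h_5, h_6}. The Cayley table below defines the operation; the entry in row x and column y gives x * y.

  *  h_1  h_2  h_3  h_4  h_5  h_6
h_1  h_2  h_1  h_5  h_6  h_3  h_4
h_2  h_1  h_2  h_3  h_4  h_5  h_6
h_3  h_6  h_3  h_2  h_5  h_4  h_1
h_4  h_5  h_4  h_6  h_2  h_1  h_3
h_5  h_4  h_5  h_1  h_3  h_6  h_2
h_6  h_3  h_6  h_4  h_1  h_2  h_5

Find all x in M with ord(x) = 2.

{h_1, h_3, h_4}

Identity is h_2. Compute the order of each non-identity element by repeated multiplication:
  h_1: h_1 → h_2  (order 2)
  h_3: h_3 → h_2  (order 2)
  h_4: h_4 → h_2  (order 2)
  h_5: h_5 → h_6 → h_2  (order 3)
  h_6: h_6 → h_5 → h_2  (order 3)
Elements of order 2: {h_1, h_3, h_4}.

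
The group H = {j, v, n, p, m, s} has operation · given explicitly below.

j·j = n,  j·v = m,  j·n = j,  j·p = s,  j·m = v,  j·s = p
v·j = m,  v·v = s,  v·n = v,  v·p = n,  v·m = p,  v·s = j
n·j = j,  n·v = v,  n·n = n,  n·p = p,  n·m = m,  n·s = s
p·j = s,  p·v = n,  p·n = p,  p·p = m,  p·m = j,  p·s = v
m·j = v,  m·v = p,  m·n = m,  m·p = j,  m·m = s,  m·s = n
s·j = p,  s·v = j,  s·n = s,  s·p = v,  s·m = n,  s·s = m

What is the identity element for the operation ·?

n

The identity e satisfies e·x = x for all x, so its row in the table reproduces the column headers.
Row n reads: j, v, n, p, m, s — exactly the header order. So n is the identity.
(Structurally, H here is isomorphic to the cyclic group Z_6.)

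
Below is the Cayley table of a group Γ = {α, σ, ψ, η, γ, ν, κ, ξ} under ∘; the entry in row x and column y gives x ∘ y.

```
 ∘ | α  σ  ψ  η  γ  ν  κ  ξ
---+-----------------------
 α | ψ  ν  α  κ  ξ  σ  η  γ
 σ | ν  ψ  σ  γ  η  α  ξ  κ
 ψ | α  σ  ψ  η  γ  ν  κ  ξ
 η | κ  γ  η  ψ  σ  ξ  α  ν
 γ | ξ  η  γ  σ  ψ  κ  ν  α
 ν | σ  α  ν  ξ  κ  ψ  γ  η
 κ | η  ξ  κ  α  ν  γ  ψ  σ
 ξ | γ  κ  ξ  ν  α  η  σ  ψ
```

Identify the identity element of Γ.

ψ

The identity e satisfies e ∘ x = x for all x, so its row in the table reproduces the column headers.
Row ψ reads: α, σ, ψ, η, γ, ν, κ, ξ — exactly the header order. So ψ is the identity.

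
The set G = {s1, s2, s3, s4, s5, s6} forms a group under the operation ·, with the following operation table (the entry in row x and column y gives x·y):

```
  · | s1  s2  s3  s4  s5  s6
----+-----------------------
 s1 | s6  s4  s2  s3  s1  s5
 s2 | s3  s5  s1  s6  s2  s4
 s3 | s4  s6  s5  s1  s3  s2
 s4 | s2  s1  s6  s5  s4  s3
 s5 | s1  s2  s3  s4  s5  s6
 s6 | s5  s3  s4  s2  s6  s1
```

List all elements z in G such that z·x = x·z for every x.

An element z is central iff its row equals its column in the table.
For s6: s6·s2 = s3 ≠ s4 = s2·s6, so s6 ∉ Z.
Checking each element this way leaves Z(G) = {s5}.

{s5}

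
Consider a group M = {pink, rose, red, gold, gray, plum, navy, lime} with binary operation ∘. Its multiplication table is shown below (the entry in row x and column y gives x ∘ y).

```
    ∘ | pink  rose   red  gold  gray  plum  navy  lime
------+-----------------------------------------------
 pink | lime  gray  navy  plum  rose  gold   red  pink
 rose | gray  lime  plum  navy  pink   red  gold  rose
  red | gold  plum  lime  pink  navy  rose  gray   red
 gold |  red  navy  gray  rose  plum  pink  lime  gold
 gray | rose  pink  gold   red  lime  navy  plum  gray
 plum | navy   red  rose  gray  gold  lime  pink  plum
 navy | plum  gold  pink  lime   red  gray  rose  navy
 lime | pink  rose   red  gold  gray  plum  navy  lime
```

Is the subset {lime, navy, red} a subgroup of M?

navy ∘ navy = rose, which is not in {lime, navy, red}.
The subset is not closed under ∘, so it is not a subgroup.
(Structurally, M here is isomorphic to the dihedral group D_4.)

No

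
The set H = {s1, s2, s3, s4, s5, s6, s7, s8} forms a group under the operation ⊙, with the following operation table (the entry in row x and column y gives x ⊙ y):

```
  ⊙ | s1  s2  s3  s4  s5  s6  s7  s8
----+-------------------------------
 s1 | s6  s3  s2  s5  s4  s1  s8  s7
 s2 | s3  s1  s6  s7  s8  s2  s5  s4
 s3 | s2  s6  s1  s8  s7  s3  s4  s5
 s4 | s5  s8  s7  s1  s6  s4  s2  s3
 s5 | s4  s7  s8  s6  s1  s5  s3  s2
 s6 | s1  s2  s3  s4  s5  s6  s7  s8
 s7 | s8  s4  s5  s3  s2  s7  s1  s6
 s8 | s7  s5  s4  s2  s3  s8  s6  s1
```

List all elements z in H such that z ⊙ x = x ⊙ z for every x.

{s1, s6}

An element z is central iff its row equals its column in the table.
For s5: s5 ⊙ s8 = s2 ≠ s3 = s8 ⊙ s5, so s5 ∉ Z.
Checking each element this way leaves Z(H) = {s1, s6}.
(Structurally, H here is isomorphic to the quaternion group Q_8.)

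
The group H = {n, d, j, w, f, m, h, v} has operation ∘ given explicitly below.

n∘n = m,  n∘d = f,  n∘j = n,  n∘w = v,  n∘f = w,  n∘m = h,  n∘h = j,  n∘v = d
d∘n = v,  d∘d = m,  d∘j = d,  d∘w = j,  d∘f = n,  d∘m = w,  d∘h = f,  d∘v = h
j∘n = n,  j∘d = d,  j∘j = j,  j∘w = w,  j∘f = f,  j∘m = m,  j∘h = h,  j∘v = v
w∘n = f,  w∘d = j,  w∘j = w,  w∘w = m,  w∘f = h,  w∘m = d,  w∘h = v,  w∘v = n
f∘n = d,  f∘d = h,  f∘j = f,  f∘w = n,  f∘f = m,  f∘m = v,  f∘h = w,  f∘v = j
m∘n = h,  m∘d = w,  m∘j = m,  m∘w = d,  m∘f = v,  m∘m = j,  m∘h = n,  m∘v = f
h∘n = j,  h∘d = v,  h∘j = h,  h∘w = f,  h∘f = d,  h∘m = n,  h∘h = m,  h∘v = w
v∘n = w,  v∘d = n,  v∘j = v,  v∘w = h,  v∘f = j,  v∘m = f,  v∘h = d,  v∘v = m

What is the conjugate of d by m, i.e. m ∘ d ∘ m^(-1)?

The identity is j. In row m, the entry j sits in column m, so m^(-1) = m.
m ∘ d = w
w ∘ m = d

d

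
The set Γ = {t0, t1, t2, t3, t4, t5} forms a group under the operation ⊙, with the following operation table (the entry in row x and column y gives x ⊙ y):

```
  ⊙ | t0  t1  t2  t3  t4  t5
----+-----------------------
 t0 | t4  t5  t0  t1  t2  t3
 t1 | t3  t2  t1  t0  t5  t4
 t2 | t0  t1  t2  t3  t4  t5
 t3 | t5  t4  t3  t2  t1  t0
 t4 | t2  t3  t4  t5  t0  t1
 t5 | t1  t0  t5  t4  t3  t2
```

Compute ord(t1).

The identity element is t2 (its row matches the header).
t1^1 = t1
t1^2 = t1 ⊙ t1 = t2
The first power of t1 equal to the identity is t1^2, so ord(t1) = 2.

2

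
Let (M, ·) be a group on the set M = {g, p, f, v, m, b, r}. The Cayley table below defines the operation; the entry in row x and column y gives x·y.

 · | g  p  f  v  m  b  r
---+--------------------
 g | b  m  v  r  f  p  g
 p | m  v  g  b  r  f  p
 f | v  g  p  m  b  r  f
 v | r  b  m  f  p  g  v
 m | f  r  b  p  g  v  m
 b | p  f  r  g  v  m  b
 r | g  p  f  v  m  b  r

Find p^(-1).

First locate the identity: row r matches the header, so r is the identity.
Scan row p for r: p·m = r. Hence p^(-1) = m.

m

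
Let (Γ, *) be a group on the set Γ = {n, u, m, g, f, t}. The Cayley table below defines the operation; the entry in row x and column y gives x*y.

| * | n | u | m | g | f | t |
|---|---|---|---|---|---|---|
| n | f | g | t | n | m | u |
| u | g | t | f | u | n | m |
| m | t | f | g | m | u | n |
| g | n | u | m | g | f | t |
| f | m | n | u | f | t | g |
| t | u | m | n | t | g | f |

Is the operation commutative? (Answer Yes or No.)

Yes

Check whether the table is symmetric across its main diagonal.
Every entry (row x, col y) equals the entry (row y, col x), so Γ is abelian.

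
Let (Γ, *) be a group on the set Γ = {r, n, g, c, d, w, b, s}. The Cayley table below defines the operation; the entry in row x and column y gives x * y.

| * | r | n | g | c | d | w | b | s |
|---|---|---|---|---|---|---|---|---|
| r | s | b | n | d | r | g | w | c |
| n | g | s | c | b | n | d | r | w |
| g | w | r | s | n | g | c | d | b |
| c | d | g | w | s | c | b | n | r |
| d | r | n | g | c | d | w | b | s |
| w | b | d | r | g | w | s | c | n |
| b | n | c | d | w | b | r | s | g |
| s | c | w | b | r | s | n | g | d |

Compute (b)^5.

b

b^1 = b
b^2 = b * b = s
b^3 = s * b = g
b^4 = g * b = d
b^5 = d * b = b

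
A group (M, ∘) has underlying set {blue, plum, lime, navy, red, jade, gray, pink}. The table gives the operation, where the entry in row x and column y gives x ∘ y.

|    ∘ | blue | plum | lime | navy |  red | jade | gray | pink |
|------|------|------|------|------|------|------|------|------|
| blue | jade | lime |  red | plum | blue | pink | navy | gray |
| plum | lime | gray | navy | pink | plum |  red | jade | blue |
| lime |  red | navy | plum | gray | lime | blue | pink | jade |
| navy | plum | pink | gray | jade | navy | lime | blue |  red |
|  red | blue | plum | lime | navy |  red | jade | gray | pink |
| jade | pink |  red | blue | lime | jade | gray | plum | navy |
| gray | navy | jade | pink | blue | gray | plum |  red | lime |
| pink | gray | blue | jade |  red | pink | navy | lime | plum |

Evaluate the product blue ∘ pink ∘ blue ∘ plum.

blue ∘ pink = gray
gray ∘ blue = navy
navy ∘ plum = pink

pink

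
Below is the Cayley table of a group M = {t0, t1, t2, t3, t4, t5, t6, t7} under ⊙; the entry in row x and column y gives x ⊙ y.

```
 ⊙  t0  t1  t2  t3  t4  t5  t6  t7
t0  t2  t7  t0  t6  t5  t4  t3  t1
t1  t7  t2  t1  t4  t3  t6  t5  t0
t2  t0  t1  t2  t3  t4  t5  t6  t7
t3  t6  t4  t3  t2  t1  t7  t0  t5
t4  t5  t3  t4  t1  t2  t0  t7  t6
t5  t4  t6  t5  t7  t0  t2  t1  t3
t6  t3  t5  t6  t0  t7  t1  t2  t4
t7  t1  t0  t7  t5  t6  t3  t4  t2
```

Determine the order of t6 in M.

The identity element is t2 (its row matches the header).
t6^1 = t6
t6^2 = t6 ⊙ t6 = t2
The first power of t6 equal to the identity is t6^2, so ord(t6) = 2.

2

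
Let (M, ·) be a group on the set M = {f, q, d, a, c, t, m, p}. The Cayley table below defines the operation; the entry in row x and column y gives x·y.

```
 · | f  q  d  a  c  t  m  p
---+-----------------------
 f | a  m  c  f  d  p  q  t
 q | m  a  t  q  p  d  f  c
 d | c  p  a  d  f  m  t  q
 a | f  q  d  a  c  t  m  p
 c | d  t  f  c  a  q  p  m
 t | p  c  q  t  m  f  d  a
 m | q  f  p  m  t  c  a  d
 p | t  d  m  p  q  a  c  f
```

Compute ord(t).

The identity element is a (its row matches the header).
t^1 = t
t^2 = t·t = f
t^3 = f·t = p
t^4 = p·t = a
The first power of t equal to the identity is t^4, so ord(t) = 4.

4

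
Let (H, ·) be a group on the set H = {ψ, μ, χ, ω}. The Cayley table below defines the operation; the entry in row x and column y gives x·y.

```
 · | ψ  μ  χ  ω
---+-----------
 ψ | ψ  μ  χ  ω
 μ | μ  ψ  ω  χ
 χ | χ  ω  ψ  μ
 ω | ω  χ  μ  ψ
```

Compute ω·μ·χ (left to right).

ψ

ω·μ = χ
χ·χ = ψ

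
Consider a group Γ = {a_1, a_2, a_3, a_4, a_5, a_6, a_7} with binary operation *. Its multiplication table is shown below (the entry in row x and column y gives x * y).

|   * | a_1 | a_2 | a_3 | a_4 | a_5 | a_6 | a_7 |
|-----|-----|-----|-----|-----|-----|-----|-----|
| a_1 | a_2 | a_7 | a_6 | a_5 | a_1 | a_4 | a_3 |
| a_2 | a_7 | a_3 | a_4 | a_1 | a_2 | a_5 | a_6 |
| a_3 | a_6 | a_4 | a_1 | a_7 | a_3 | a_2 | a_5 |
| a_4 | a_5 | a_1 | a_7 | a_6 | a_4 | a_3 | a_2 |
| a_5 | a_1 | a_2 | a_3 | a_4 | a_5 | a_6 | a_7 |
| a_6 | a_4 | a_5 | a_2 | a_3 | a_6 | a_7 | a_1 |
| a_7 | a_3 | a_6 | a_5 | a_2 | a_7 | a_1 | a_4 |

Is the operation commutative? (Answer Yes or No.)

Check whether the table is symmetric across its main diagonal.
Every entry (row x, col y) equals the entry (row y, col x), so Γ is abelian.

Yes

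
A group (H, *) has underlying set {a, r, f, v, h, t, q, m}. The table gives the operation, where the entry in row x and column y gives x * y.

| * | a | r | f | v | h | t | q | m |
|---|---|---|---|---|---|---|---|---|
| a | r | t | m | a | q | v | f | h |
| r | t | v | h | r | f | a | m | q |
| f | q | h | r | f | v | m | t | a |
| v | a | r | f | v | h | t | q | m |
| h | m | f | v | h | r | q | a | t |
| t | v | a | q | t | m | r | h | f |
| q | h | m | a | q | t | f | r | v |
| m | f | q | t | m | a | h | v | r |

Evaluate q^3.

m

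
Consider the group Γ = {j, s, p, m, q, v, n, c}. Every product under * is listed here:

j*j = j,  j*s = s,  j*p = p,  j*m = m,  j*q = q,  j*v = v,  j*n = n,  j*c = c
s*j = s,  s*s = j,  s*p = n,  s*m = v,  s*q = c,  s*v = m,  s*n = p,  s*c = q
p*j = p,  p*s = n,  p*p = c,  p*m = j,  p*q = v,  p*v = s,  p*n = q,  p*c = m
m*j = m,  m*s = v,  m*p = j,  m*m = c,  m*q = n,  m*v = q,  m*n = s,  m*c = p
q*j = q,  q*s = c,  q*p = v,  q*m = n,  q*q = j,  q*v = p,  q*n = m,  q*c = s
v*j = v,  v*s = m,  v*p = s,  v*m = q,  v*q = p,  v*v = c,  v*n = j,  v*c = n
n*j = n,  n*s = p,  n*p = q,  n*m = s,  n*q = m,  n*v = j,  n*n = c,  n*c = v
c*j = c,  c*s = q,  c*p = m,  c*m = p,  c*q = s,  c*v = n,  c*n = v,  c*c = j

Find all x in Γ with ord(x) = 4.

{m, n, p, v}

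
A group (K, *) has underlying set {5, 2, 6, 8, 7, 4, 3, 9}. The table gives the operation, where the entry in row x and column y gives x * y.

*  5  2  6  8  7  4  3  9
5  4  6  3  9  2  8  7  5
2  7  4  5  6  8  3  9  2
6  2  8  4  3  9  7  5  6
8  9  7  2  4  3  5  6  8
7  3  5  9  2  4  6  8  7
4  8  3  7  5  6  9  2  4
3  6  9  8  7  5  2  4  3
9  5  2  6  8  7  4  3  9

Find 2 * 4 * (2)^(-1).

The identity is 9. In row 2, the entry 9 sits in column 3, so 2^(-1) = 3.
2 * 4 = 3
3 * 3 = 4

4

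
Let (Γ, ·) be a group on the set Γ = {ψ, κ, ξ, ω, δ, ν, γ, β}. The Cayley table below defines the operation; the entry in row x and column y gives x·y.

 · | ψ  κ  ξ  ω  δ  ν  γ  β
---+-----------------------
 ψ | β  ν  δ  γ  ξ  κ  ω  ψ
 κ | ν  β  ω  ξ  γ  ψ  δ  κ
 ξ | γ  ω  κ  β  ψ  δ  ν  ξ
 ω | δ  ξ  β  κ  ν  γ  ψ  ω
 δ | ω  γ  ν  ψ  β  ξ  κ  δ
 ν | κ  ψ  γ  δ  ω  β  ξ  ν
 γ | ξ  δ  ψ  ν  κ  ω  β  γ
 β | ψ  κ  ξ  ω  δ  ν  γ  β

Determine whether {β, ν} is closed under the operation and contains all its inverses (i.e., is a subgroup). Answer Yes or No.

Yes

{β, ν} contains the identity β.
Checking products: every product of two elements of {β, ν} (read from the table) lies in {β, ν}, so the set is closed.
In a finite group, a nonempty closed subset is a subgroup. So {β, ν} ≤ Γ.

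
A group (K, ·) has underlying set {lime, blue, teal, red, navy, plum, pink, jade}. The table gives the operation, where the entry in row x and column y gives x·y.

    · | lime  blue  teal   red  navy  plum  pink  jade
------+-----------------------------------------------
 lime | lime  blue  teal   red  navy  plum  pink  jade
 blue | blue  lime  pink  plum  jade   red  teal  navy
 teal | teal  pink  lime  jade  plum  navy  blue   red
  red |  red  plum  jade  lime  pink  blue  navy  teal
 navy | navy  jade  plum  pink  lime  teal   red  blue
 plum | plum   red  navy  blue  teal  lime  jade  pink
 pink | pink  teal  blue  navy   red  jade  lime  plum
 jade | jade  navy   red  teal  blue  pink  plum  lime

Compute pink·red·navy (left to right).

lime

pink·red = navy
navy·navy = lime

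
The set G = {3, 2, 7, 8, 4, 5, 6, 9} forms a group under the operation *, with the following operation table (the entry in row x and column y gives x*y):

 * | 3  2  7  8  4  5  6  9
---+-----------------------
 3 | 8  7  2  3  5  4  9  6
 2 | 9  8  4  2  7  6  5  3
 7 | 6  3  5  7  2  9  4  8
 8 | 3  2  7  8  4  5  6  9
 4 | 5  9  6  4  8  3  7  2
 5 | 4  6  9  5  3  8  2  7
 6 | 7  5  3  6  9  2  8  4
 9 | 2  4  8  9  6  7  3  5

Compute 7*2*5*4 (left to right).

8

7*2 = 3
3*5 = 4
4*4 = 8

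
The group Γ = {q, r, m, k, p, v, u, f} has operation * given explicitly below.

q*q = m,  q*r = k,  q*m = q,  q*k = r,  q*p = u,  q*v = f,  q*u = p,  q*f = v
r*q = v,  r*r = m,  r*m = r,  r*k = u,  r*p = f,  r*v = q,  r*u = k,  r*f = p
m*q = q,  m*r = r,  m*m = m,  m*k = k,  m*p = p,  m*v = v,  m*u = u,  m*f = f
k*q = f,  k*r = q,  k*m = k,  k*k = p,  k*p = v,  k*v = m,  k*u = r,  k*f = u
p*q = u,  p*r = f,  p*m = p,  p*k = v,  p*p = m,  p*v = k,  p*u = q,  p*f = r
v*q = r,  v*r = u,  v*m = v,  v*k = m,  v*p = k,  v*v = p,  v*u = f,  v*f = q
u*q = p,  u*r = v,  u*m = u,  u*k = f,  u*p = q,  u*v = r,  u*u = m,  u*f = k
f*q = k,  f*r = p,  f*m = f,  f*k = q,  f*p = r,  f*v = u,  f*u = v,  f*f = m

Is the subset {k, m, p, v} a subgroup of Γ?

Yes

{k, m, p, v} contains the identity m.
Checking products: every product of two elements of {k, m, p, v} (read from the table) lies in {k, m, p, v}, so the set is closed.
In a finite group, a nonempty closed subset is a subgroup. So {k, m, p, v} ≤ Γ.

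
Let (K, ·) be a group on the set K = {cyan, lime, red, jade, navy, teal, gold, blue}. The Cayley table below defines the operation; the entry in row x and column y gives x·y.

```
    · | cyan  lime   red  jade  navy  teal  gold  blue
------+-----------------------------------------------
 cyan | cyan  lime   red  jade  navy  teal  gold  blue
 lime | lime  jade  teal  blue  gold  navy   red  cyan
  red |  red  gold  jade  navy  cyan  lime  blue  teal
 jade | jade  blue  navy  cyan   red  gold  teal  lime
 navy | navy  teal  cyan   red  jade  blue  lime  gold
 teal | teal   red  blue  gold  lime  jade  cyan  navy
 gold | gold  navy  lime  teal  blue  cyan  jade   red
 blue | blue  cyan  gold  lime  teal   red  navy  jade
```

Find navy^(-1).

red

First locate the identity: row cyan matches the header, so cyan is the identity.
Scan row navy for cyan: navy·red = cyan. Hence navy^(-1) = red.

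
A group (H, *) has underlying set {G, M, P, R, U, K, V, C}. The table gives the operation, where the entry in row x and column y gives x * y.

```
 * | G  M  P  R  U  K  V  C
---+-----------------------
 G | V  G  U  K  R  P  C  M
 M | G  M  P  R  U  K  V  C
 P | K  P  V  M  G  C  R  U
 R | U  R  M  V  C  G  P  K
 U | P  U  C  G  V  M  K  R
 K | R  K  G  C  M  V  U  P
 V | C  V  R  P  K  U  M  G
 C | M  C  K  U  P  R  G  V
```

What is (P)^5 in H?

P^1 = P
P^2 = P * P = V
P^3 = V * P = R
P^4 = R * P = M
P^5 = M * P = P

P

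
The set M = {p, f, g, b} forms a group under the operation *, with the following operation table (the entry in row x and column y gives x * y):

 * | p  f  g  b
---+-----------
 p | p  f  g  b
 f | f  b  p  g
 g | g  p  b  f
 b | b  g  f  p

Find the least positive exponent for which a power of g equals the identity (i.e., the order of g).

The identity element is p (its row matches the header).
g^1 = g
g^2 = g * g = b
g^3 = b * g = f
g^4 = f * g = p
The first power of g equal to the identity is g^4, so ord(g) = 4.
(Structurally, M here is isomorphic to the cyclic group Z_4.)

4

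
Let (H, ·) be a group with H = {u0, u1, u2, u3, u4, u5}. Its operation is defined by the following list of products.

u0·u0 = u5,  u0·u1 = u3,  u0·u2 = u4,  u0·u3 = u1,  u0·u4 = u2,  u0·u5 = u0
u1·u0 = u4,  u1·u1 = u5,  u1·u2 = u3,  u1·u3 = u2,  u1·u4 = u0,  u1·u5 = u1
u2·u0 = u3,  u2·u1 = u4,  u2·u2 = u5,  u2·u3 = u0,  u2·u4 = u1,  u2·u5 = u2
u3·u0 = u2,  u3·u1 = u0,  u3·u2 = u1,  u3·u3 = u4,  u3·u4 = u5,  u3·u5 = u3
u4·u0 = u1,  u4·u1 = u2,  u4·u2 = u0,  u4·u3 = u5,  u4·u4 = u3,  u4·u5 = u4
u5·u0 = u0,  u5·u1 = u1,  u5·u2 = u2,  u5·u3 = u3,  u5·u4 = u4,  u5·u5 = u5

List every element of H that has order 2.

Identity is u5. Compute the order of each non-identity element by repeated multiplication:
  u0: u0 → u5  (order 2)
  u1: u1 → u5  (order 2)
  u2: u2 → u5  (order 2)
  u3: u3 → u4 → u5  (order 3)
  u4: u4 → u3 → u5  (order 3)
Elements of order 2: {u0, u1, u2}.

{u0, u1, u2}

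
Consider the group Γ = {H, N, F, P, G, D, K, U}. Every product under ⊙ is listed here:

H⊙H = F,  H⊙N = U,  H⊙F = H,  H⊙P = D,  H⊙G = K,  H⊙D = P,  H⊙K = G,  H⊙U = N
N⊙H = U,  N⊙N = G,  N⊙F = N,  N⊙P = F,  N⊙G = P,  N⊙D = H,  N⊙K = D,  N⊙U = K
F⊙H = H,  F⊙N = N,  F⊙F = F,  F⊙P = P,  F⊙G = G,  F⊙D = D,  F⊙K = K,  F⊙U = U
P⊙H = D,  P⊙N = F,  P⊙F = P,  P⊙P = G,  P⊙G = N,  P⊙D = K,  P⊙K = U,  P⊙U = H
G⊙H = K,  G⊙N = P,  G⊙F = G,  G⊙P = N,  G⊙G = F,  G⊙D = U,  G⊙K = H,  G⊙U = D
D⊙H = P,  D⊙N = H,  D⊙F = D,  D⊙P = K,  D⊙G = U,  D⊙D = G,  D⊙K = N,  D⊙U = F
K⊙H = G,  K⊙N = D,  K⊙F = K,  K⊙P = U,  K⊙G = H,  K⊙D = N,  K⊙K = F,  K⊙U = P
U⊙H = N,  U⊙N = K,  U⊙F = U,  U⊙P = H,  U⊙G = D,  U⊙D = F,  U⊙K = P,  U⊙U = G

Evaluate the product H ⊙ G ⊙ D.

H ⊙ G = K
K ⊙ D = N
(Structurally, Γ here is isomorphic to Z_2 x Z_4.)

N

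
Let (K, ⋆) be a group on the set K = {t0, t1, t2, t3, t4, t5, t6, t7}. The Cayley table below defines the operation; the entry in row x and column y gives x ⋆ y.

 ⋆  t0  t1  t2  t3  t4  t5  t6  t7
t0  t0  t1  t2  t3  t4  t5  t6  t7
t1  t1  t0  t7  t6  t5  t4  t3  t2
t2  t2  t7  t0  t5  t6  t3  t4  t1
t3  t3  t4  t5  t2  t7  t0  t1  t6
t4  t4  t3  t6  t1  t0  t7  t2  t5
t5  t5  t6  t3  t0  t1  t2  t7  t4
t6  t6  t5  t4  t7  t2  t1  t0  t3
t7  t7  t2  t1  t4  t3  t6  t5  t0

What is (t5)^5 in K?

t5^1 = t5
t5^2 = t5 ⋆ t5 = t2
t5^3 = t2 ⋆ t5 = t3
t5^4 = t3 ⋆ t5 = t0
t5^5 = t0 ⋆ t5 = t5

t5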